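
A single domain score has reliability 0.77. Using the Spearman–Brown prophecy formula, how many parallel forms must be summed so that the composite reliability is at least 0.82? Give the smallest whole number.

k ≥ ρ*(1−ρ₁)/(ρ₁(1−ρ*)) = 0.82·0.23 / (0.77·0.18) = 1.361.
Smallest integer k = 2.

2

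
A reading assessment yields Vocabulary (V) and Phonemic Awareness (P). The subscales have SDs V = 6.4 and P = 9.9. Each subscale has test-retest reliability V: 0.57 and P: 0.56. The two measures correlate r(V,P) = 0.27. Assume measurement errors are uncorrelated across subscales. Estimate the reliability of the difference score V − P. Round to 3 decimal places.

0.420

Var(V−P) = 6.4² + 9.9² − 2·6.4·9.9·0.27 = 138.97 − 34.2144 = 104.756.
Because errors are independent across components, Cov(Tᵢ,Tⱼ) = Cov(Xᵢ,Xⱼ); the off-diagonal part of the true-score variance is the same as above.
True-score variance = [6.4²·0.57 + 9.9²·0.56] − 34.2144 = 78.2328 − 34.2144 = 44.0184.
Reliability = 44.0184 / 104.756 = 0.420.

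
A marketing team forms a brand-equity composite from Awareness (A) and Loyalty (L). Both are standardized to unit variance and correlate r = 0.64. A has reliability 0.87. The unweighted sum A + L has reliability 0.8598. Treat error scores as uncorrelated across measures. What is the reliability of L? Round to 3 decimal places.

Var(A+L) = 2 + 2·0.64 = 3.280.
True-score variance = ρ_A + ρ_L + 2·0.64, so 0.8598 = (0.87 + ρ_L + 1.28) / 3.280.
ρ_L = 0.8598·3.280 − 0.87 − 1.28 = 0.670.

0.670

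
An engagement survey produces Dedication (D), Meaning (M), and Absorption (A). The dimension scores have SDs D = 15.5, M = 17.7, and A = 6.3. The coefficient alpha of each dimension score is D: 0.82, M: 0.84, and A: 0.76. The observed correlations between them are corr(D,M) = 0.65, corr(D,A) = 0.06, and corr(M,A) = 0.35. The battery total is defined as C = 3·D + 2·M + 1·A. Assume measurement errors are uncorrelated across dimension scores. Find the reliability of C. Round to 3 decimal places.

0.896

Var(C) = 3²·15.5² + 2²·17.7² + 6.3² + 2·[6·15.5·17.7·0.65 + 3·15.5·6.3·0.06 + 2·17.7·6.3·0.35] = 3455.1 + 2331.2 = 5786.3.
Under uncorrelated errors the observed covariances equal the true-score covariances, so only the own-variance terms attenuate.
True-score variance = [3²·15.5²·0.82 + 2²·17.7²·0.84 + 6.3²·0.76] + 2331.2 = 2855.86 + 2331.2 = 5187.06.
Reliability = 5187.06 / 5786.3 = 0.896.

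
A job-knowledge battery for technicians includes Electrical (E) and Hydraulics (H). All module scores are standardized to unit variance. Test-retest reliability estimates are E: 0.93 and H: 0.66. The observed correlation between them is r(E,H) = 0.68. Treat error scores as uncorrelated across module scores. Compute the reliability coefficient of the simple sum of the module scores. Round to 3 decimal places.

Var(E+H) = 2 + 2·[0.68] = 2 + 1.36 = 3.36.
Because errors are independent across components, Cov(Tᵢ,Tⱼ) = Cov(Xᵢ,Xⱼ); the off-diagonal part of the true-score variance is the same as above.
True-score variance = [0.93 + 0.66] + 1.36 = 1.59 + 1.36 = 2.95.
Reliability = 2.95 / 3.36 = 0.878.

0.878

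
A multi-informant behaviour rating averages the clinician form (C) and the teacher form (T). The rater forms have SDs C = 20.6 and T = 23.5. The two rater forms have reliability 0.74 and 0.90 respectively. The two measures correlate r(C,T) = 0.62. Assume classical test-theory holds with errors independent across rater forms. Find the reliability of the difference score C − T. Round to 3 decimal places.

Var(C−T) = 20.6² + 23.5² − 2·20.6·23.5·0.62 = 976.61 − 600.284 = 376.326.
With uncorrelated errors the cross-covariances are all true-score covariance, so they carry over unchanged; only the diagonal terms shrink to ρᵢσᵢ².
True-score variance = [20.6²·0.74 + 23.5²·0.90] − 600.284 = 811.051 − 600.284 = 210.767.
Reliability = 210.767 / 376.326 = 0.560.

0.560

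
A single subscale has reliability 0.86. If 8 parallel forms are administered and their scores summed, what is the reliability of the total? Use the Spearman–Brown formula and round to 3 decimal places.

0.980

ρ_k = kρ / (1 + (k−1)ρ) = 8·0.86 / (1 + 7·0.86) = 6.880 / 7.020 = 0.980.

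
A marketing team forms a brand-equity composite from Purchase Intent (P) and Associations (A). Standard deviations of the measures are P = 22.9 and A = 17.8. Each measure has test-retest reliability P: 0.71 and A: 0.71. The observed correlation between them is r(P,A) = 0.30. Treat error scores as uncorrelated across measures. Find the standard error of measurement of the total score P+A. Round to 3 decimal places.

Var(total) = 841.25 + 244.572 = 1085.82.
True-score variance = 597.287 + 244.572 = 841.859, so reliability = 0.7753.
Error variance = 1085.82 − 841.859 = 243.963; SEM = √243.963 = 15.619.

15.619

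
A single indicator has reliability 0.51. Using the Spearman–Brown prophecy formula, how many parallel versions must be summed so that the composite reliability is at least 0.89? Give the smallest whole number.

8

k ≥ ρ*(1−ρ₁)/(ρ₁(1−ρ*)) = 0.89·0.49 / (0.51·0.11) = 7.774.
Smallest integer k = 8.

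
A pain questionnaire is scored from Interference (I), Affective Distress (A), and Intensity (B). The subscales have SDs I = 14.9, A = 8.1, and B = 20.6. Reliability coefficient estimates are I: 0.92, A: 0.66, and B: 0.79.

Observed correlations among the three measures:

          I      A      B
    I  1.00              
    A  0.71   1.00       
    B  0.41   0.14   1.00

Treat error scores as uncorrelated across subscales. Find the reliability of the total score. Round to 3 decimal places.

0.891

Var(I+A+B) = 14.9² + 8.1² + 20.6² + 2·[14.9·8.1·0.71 + 14.9·20.6·0.41 + 8.1·20.6·0.14] = 711.98 + 469.791 = 1181.77.
Under uncorrelated errors the observed covariances equal the true-score covariances, so only the own-variance terms attenuate.
True-score variance = [14.9²·0.92 + 8.1²·0.66 + 20.6²·0.79] + 469.791 = 582.796 + 469.791 = 1052.59.
Reliability = 1052.59 / 1181.77 = 0.891.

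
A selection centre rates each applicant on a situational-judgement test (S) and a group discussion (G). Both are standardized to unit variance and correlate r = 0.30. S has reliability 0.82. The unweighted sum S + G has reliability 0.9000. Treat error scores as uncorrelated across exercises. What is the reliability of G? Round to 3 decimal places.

Var(S+G) = 2 + 2·0.30 = 2.600.
True-score variance = ρ_S + ρ_G + 2·0.30, so 0.9000 = (0.82 + ρ_G + 0.60) / 2.600.
ρ_G = 0.9000·2.600 − 0.82 − 0.60 = 0.920.

0.920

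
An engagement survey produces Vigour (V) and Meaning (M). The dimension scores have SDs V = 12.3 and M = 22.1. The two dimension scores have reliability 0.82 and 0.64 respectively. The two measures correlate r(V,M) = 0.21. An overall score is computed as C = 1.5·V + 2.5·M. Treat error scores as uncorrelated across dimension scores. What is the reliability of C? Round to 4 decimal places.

Var(C) = 1.5²·12.3² + 2.5²·22.1² + 2·[3.75·12.3·22.1·0.21] = 3392.97 + 428.132 = 3821.1.
With uncorrelated errors the cross-covariances are all true-score covariance, so they carry over unchanged; only the diagonal terms shrink to ρᵢσᵢ².
True-score variance = [1.5²·12.3²·0.82 + 2.5²·22.1²·0.64] + 428.132 = 2232.77 + 428.132 = 2660.9.
Reliability = 2660.9 / 3821.1 = 0.6964.

0.6964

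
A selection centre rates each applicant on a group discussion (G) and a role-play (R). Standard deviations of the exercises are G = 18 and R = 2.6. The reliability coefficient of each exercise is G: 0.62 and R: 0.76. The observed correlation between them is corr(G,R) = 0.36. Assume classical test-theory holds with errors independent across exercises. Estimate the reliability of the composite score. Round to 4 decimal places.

0.6577

Var(G+R) = 18² + 2.6² + 2·[18·2.6·0.36] = 330.76 + 33.696 = 364.456.
Because errors are independent across components, Cov(Tᵢ,Tⱼ) = Cov(Xᵢ,Xⱼ); the off-diagonal part of the true-score variance is the same as above.
True-score variance = [18²·0.62 + 2.6²·0.76] + 33.696 = 206.018 + 33.696 = 239.714.
Reliability = 239.714 / 364.456 = 0.6577.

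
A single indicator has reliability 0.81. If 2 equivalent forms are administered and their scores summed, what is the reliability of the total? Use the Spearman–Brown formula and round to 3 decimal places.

ρ_k = kρ / (1 + (k−1)ρ) = 2·0.81 / (1 + 1·0.81) = 1.620 / 1.810 = 0.895.

0.895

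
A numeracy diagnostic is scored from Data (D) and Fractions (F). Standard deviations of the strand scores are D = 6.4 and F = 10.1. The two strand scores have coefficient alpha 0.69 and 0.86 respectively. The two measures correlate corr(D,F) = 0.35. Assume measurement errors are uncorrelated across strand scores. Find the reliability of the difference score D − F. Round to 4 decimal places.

Var(D−F) = 6.4² + 10.1² − 2·6.4·10.1·0.35 = 142.97 − 45.248 = 97.722.
With uncorrelated errors the cross-covariances are all true-score covariance, so they carry over unchanged; only the diagonal terms shrink to ρᵢσᵢ².
True-score variance = [6.4²·0.69 + 10.1²·0.86] − 45.248 = 115.991 − 45.248 = 70.743.
Reliability = 70.743 / 97.722 = 0.7239.

0.7239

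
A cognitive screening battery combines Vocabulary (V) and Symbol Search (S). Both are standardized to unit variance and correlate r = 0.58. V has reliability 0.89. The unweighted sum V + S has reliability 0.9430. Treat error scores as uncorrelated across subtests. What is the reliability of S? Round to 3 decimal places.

Var(V+S) = 2 + 2·0.58 = 3.160.
True-score variance = ρ_V + ρ_S + 2·0.58, so 0.9430 = (0.89 + ρ_S + 1.16) / 3.160.
ρ_S = 0.9430·3.160 − 0.89 − 1.16 = 0.930.

0.930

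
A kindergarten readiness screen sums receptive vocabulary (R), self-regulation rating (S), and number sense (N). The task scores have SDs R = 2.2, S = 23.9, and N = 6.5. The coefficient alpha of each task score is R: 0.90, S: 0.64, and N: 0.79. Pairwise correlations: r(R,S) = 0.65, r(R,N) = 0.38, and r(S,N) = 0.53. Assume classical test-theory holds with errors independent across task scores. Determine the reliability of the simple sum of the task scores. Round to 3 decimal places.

Var(R+S+N) = 2.2² + 23.9² + 6.5² + 2·[2.2·23.9·0.65 + 2.2·6.5·0.38 + 23.9·6.5·0.53] = 618.3 + 243.893 = 862.193.
Under uncorrelated errors the observed covariances equal the true-score covariances, so only the own-variance terms attenuate.
True-score variance = [2.2²·0.90 + 23.9²·0.64 + 6.5²·0.79] + 243.893 = 403.308 + 243.893 = 647.201.
Reliability = 647.201 / 862.193 = 0.751.

0.751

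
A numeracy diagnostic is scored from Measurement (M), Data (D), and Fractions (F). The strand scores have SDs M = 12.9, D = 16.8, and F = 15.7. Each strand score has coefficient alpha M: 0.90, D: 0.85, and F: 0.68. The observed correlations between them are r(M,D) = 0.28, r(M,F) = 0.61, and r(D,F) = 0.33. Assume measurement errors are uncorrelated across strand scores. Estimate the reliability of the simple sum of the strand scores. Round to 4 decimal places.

Var(M+D+F) = 12.9² + 16.8² + 15.7² + 2·[12.9·16.8·0.28 + 12.9·15.7·0.61 + 16.8·15.7·0.33] = 695.14 + 542.531 = 1237.67.
With uncorrelated errors the cross-covariances are all true-score covariance, so they carry over unchanged; only the diagonal terms shrink to ρᵢσᵢ².
True-score variance = [12.9²·0.90 + 16.8²·0.85 + 15.7²·0.68] + 542.531 = 557.286 + 542.531 = 1099.82.
Reliability = 1099.82 / 1237.67 = 0.8886.

0.8886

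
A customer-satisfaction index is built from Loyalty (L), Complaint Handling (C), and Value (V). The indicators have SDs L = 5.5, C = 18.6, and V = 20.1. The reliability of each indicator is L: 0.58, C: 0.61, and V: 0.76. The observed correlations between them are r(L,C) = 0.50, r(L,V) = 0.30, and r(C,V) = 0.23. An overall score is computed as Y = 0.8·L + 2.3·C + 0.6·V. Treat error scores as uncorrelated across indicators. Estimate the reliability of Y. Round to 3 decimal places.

Var(Y) = 0.8²·5.5² + 2.3²·18.6² + 0.6²·20.1² + 2·[1.84·5.5·18.6·0.50 + 0.48·5.5·20.1·0.30 + 1.38·18.6·20.1·0.23] = 1994.93 + 457.397 = 2452.33.
With uncorrelated errors the cross-covariances are all true-score covariance, so they carry over unchanged; only the diagonal terms shrink to ρᵢσᵢ².
True-score variance = [0.8²·5.5²·0.58 + 2.3²·18.6²·0.61 + 0.6²·20.1²·0.76] + 457.397 = 1238.14 + 457.397 = 1695.54.
Reliability = 1695.54 / 2452.33 = 0.691.

0.691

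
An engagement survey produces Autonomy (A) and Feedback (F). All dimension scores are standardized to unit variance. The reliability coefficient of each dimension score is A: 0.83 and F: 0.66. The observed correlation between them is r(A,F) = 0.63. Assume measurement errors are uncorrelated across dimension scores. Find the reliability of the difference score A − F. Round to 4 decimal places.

0.3108

Var(A−F) = 1 + 1 − 2·0.63 = 2 − 1.26 = 0.74.
With uncorrelated errors the cross-covariances are all true-score covariance, so they carry over unchanged; only the diagonal terms shrink to ρᵢσᵢ².
True-score variance = [0.83 + 0.66] − 1.26 = 1.49 − 1.26 = 0.23.
Reliability = 0.23 / 0.74 = 0.3108.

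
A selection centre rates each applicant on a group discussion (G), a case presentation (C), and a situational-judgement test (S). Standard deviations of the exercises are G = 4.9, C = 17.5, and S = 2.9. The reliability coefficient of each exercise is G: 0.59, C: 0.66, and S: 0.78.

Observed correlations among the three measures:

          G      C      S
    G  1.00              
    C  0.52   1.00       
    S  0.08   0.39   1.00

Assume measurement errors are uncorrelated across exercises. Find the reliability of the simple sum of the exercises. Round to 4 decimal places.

Var(G+C+S) = 4.9² + 17.5² + 2.9² + 2·[4.9·17.5·0.52 + 4.9·2.9·0.08 + 17.5·2.9·0.39] = 338.67 + 131.039 = 469.709.
Because errors are independent across components, Cov(Tᵢ,Tⱼ) = Cov(Xᵢ,Xⱼ); the off-diagonal part of the true-score variance is the same as above.
True-score variance = [4.9²·0.59 + 17.5²·0.66 + 2.9²·0.78] + 131.039 = 222.851 + 131.039 = 353.889.
Reliability = 353.889 / 469.709 = 0.7534.

0.7534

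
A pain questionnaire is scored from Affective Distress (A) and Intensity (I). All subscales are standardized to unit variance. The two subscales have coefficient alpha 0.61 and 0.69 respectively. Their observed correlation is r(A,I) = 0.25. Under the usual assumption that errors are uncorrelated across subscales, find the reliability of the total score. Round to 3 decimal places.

0.720

Var(A+I) = 2 + 2·[0.25] = 2 + 0.5 = 2.5.
Because errors are independent across components, Cov(Tᵢ,Tⱼ) = Cov(Xᵢ,Xⱼ); the off-diagonal part of the true-score variance is the same as above.
True-score variance = [0.61 + 0.69] + 0.5 = 1.3 + 0.5 = 1.8.
Reliability = 1.8 / 2.5 = 0.720.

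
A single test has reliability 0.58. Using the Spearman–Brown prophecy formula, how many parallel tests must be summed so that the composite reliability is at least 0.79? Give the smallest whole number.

3

k ≥ ρ*(1−ρ₁)/(ρ₁(1−ρ*)) = 0.79·0.42 / (0.58·0.21) = 2.724.
Smallest integer k = 3.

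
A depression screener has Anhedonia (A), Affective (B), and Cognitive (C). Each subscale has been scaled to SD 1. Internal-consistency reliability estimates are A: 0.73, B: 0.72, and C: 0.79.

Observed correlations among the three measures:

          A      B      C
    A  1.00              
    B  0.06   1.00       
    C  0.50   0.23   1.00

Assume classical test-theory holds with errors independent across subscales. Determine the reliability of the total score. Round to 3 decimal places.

0.834

Var(A+B+C) = 3 + 2·[0.06 + 0.50 + 0.23] = 3 + 1.58 = 4.58.
Under uncorrelated errors the observed covariances equal the true-score covariances, so only the own-variance terms attenuate.
True-score variance = [0.73 + 0.72 + 0.79] + 1.58 = 2.24 + 1.58 = 3.82.
Reliability = 3.82 / 4.58 = 0.834.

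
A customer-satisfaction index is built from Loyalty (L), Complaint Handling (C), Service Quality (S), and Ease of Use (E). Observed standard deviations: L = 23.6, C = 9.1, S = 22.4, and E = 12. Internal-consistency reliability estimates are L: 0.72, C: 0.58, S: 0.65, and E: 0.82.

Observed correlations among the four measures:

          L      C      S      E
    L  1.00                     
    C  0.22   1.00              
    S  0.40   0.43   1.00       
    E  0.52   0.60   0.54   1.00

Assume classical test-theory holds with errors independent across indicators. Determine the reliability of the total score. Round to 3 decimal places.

0.854

Var(L+C+S+E) = 23.6² + 9.1² + 22.4² + 12² + 2·[23.6·9.1·0.22 + 23.6·22.4·0.40 + 23.6·12·0.52 + 9.1·22.4·0.43 + 9.1·12·0.60 + 22.4·12·0.54] = 1285.53 + 1408.58 = 2694.11.
Because errors are independent across components, Cov(Tᵢ,Tⱼ) = Cov(Xᵢ,Xⱼ); the off-diagonal part of the true-score variance is the same as above.
True-score variance = [23.6²·0.72 + 9.1²·0.58 + 22.4²·0.65 + 12²·0.82] + 1408.58 = 893.265 + 1408.58 = 2301.85.
Reliability = 2301.85 / 2694.11 = 0.854.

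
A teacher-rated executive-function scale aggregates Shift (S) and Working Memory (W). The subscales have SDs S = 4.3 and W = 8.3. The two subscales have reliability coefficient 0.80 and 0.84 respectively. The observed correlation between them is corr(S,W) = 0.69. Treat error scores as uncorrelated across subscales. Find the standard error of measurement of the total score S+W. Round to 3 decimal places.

Var(total) = 87.38 + 49.2522 = 136.632.
True-score variance = 72.6596 + 49.2522 = 121.912, so reliability = 0.8923.
Error variance = 136.632 − 121.912 = 14.7204; SEM = √14.7204 = 3.837.

3.837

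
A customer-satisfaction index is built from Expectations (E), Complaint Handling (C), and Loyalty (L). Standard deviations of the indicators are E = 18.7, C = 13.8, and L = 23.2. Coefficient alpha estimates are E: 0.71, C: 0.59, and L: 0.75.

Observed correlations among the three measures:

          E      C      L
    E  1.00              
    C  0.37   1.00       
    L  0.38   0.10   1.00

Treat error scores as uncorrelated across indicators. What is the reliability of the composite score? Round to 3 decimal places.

Var(E+C+L) = 18.7² + 13.8² + 23.2² + 2·[18.7·13.8·0.37 + 18.7·23.2·0.38 + 13.8·23.2·0.10] = 1078.37 + 584.715 = 1663.08.
Because errors are independent across components, Cov(Tᵢ,Tⱼ) = Cov(Xᵢ,Xⱼ); the off-diagonal part of the true-score variance is the same as above.
True-score variance = [18.7²·0.71 + 13.8²·0.59 + 23.2²·0.75] + 584.715 = 764.32 + 584.715 = 1349.03.
Reliability = 1349.03 / 1663.08 = 0.811.

0.811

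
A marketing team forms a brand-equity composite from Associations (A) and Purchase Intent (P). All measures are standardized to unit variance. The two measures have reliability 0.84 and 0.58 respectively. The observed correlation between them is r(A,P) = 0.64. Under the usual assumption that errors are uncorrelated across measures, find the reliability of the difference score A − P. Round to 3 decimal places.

0.194

Var(A−P) = 1 + 1 − 2·0.64 = 2 − 1.28 = 0.72.
With uncorrelated errors the cross-covariances are all true-score covariance, so they carry over unchanged; only the diagonal terms shrink to ρᵢσᵢ².
True-score variance = [0.84 + 0.58] − 1.28 = 1.42 − 1.28 = 0.14.
Reliability = 0.14 / 0.72 = 0.194.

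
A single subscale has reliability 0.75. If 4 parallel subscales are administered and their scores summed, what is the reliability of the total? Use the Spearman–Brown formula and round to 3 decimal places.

ρ_k = kρ / (1 + (k−1)ρ) = 4·0.75 / (1 + 3·0.75) = 3.000 / 3.250 = 0.923.

0.923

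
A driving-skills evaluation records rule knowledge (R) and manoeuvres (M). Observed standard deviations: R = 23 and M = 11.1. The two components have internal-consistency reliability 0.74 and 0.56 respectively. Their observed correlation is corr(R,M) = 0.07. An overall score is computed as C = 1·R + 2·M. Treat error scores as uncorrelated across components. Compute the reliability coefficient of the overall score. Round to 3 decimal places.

Var(C) = 23² + 2²·11.1² + 2·[2·23·11.1·0.07] = 1021.84 + 71.484 = 1093.32.
With uncorrelated errors the cross-covariances are all true-score covariance, so they carry over unchanged; only the diagonal terms shrink to ρᵢσᵢ².
True-score variance = [23²·0.74 + 2²·11.1²·0.56] + 71.484 = 667.45 + 71.484 = 738.934.
Reliability = 738.934 / 1093.32 = 0.676.

0.676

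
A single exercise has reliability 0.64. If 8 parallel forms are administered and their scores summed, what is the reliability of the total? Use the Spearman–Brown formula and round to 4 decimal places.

0.9343

ρ_k = kρ / (1 + (k−1)ρ) = 8·0.64 / (1 + 7·0.64) = 5.120 / 5.480 = 0.9343.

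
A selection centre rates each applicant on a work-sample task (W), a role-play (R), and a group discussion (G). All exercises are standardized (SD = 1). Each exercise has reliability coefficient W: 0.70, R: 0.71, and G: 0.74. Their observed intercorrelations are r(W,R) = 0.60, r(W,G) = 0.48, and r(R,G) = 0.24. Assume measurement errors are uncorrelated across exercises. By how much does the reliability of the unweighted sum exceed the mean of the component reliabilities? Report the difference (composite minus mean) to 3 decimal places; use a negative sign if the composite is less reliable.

Var(sum) = 3 + 2.64 = 5.64; true-score variance = 2.15 + 2.64 = 4.79; composite reliability = 0.8493.
Mean component reliability = 0.7167.
Difference = 0.8493 − 0.7167 = 0.133.

0.133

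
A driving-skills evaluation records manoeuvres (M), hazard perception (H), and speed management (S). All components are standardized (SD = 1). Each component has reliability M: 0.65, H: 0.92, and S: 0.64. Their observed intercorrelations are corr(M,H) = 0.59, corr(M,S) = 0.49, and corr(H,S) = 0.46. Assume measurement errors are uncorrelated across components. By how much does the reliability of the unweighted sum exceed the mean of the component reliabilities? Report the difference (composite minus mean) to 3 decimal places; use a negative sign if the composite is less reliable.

0.133

Var(sum) = 3 + 3.08 = 6.08; true-score variance = 2.21 + 3.08 = 5.29; composite reliability = 0.8701.
Mean component reliability = 0.7367.
Difference = 0.8701 − 0.7367 = 0.133.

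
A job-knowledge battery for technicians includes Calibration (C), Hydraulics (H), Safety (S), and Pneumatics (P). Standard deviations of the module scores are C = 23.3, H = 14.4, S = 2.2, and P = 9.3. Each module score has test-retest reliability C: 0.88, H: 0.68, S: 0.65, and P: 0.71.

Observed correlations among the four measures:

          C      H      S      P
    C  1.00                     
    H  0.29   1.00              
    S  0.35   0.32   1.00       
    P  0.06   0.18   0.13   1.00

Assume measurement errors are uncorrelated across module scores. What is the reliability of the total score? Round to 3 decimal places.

Var(C+H+S+P) = 23.3² + 14.4² + 2.2² + 9.3² + 2·[23.3·14.4·0.29 + 23.3·2.2·0.35 + 23.3·9.3·0.06 + 14.4·2.2·0.32 + 14.4·9.3·0.18 + 2.2·9.3·0.13] = 841.58 + 330.292 = 1171.87.
With uncorrelated errors the cross-covariances are all true-score covariance, so they carry over unchanged; only the diagonal terms shrink to ρᵢσᵢ².
True-score variance = [23.3²·0.88 + 14.4²·0.68 + 2.2²·0.65 + 9.3²·0.71] + 330.292 = 683.302 + 330.292 = 1013.59.
Reliability = 1013.59 / 1171.87 = 0.865.

0.865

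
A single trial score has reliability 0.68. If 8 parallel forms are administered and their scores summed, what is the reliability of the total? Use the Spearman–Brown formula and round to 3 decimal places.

ρ_k = kρ / (1 + (k−1)ρ) = 8·0.68 / (1 + 7·0.68) = 5.440 / 5.760 = 0.944.

0.944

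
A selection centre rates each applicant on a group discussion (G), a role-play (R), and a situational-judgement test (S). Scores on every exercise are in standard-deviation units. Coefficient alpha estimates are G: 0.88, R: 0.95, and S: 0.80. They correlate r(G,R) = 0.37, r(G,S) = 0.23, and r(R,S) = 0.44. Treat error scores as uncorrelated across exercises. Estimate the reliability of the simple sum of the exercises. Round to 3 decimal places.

Var(G+R+S) = 3 + 2·[0.37 + 0.23 + 0.44] = 3 + 2.08 = 5.08.
Because errors are independent across components, Cov(Tᵢ,Tⱼ) = Cov(Xᵢ,Xⱼ); the off-diagonal part of the true-score variance is the same as above.
True-score variance = [0.88 + 0.95 + 0.80] + 2.08 = 2.63 + 2.08 = 4.71.
Reliability = 4.71 / 5.08 = 0.927.

0.927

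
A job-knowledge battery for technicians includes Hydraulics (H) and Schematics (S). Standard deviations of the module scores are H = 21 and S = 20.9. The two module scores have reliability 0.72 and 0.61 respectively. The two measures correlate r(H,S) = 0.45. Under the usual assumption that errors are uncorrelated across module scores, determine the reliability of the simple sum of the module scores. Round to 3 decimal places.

Var(H+S) = 21² + 20.9² + 2·[21·20.9·0.45] = 877.81 + 395.01 = 1272.82.
With uncorrelated errors the cross-covariances are all true-score covariance, so they carry over unchanged; only the diagonal terms shrink to ρᵢσᵢ².
True-score variance = [21²·0.72 + 20.9²·0.61] + 395.01 = 583.974 + 395.01 = 978.984.
Reliability = 978.984 / 1272.82 = 0.769.

0.769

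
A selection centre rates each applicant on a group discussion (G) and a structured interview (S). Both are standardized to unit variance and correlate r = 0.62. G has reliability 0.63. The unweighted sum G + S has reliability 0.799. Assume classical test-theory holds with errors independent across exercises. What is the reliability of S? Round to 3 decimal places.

0.719

Var(G+S) = 2 + 2·0.62 = 3.240.
True-score variance = ρ_G + ρ_S + 2·0.62, so 0.799 = (0.63 + ρ_S + 1.24) / 3.240.
ρ_S = 0.799·3.240 − 0.63 − 1.24 = 0.719.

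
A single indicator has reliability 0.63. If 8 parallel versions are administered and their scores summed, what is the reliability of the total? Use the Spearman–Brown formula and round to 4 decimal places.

ρ_k = kρ / (1 + (k−1)ρ) = 8·0.63 / (1 + 7·0.63) = 5.040 / 5.410 = 0.9316.

0.9316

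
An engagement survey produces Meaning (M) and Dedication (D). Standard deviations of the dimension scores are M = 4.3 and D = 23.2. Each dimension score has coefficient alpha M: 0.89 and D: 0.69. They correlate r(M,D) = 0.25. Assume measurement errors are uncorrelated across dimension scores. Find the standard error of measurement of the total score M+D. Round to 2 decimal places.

13.00

Var(total) = 556.73 + 49.88 = 606.61.
True-score variance = 387.842 + 49.88 = 437.722, so reliability = 0.7216.
Error variance = 606.61 − 437.722 = 168.888; SEM = √168.888 = 13.00.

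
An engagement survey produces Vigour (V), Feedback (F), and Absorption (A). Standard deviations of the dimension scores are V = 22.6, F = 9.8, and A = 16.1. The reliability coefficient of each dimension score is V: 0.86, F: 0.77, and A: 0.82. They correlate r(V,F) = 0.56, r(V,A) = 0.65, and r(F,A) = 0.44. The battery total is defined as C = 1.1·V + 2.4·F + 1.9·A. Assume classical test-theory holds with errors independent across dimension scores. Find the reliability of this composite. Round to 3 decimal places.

Var(C) = 1.1²·22.6² + 2.4²·9.8² + 1.9²·16.1² + 2·[2.64·22.6·9.8·0.56 + 2.09·22.6·16.1·0.65 + 4.56·9.8·16.1·0.44] = 2106.96 + 2276.62 = 4383.58.
With uncorrelated errors the cross-covariances are all true-score covariance, so they carry over unchanged; only the diagonal terms shrink to ρᵢσᵢ².
True-score variance = [1.1²·22.6²·0.86 + 2.4²·9.8²·0.77 + 1.9²·16.1²·0.82] + 2276.62 = 1724.77 + 2276.62 = 4001.39.
Reliability = 4001.39 / 4383.58 = 0.913.

0.913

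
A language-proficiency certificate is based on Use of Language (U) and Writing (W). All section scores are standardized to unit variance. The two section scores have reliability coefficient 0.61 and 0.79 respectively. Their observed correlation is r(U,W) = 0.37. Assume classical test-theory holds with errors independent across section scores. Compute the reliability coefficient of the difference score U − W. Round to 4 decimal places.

0.5238

Var(U−W) = 1 + 1 − 2·0.37 = 2 − 0.74 = 1.26.
With uncorrelated errors the cross-covariances are all true-score covariance, so they carry over unchanged; only the diagonal terms shrink to ρᵢσᵢ².
True-score variance = [0.61 + 0.79] − 0.74 = 1.4 − 0.74 = 0.66.
Reliability = 0.66 / 1.26 = 0.5238.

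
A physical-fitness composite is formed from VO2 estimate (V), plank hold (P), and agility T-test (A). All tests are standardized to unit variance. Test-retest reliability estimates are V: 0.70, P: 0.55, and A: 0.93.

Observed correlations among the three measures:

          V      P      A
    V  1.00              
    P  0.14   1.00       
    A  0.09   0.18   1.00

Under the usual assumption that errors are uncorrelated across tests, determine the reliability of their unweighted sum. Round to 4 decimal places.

Var(V+P+A) = 3 + 2·[0.14 + 0.09 + 0.18] = 3 + 0.82 = 3.82.
Under uncorrelated errors the observed covariances equal the true-score covariances, so only the own-variance terms attenuate.
True-score variance = [0.70 + 0.55 + 0.93] + 0.82 = 2.18 + 0.82 = 3.
Reliability = 3 / 3.82 = 0.7853.

0.7853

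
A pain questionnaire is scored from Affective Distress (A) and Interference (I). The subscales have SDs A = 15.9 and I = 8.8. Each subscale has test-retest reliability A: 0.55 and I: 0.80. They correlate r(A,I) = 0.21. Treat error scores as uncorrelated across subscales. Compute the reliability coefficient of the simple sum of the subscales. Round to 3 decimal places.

0.668

Var(A+I) = 15.9² + 8.8² + 2·[15.9·8.8·0.21] = 330.25 + 58.7664 = 389.016.
With uncorrelated errors the cross-covariances are all true-score covariance, so they carry over unchanged; only the diagonal terms shrink to ρᵢσᵢ².
True-score variance = [15.9²·0.55 + 8.8²·0.80] + 58.7664 = 200.998 + 58.7664 = 259.764.
Reliability = 259.764 / 389.016 = 0.668.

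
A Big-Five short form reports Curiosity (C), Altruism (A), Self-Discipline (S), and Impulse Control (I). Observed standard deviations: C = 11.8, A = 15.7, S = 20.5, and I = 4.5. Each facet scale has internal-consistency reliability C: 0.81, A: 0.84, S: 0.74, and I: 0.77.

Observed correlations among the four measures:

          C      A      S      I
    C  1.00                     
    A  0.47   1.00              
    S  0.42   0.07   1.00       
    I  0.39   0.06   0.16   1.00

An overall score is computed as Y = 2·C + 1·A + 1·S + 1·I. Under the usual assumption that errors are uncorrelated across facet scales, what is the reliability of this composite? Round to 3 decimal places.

Var(Y) = 2²·11.8² + 15.7² + 20.5² + 4.5² + 2·[2·11.8·15.7·0.47 + 2·11.8·20.5·0.42 + 2·11.8·4.5·0.39 + 15.7·20.5·0.07 + 15.7·4.5·0.06 + 20.5·4.5·0.16] = 1243.95 + 920.574 = 2164.52.
With uncorrelated errors the cross-covariances are all true-score covariance, so they carry over unchanged; only the diagonal terms shrink to ρᵢσᵢ².
True-score variance = [2²·11.8²·0.81 + 15.7²·0.84 + 20.5²·0.74 + 4.5²·0.77] + 920.574 = 984.767 + 920.574 = 1905.34.
Reliability = 1905.34 / 2164.52 = 0.880.

0.880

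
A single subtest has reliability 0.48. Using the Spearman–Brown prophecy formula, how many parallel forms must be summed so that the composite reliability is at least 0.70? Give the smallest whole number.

3

k ≥ ρ*(1−ρ₁)/(ρ₁(1−ρ*)) = 0.70·0.52 / (0.48·0.30) = 2.528.
Smallest integer k = 3.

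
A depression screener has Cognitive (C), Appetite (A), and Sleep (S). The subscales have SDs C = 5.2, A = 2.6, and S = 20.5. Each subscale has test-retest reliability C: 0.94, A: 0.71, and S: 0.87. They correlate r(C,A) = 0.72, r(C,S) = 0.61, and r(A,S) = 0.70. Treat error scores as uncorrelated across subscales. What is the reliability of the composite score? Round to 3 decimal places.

Var(C+A+S) = 5.2² + 2.6² + 20.5² + 2·[5.2·2.6·0.72 + 5.2·20.5·0.61 + 2.6·20.5·0.70] = 454.05 + 224.141 = 678.191.
Under uncorrelated errors the observed covariances equal the true-score covariances, so only the own-variance terms attenuate.
True-score variance = [5.2²·0.94 + 2.6²·0.71 + 20.5²·0.87] + 224.141 = 395.835 + 224.141 = 619.976.
Reliability = 619.976 / 678.191 = 0.914.

0.914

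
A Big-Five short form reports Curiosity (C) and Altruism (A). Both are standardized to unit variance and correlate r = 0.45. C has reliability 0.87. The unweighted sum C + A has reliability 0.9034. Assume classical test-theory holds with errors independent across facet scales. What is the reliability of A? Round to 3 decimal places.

Var(C+A) = 2 + 2·0.45 = 2.900.
True-score variance = ρ_C + ρ_A + 2·0.45, so 0.9034 = (0.87 + ρ_A + 0.90) / 2.900.
ρ_A = 0.9034·2.900 − 0.87 − 0.90 = 0.850.

0.850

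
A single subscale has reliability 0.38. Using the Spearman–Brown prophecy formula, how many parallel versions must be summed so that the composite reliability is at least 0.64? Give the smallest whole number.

3

k ≥ ρ*(1−ρ₁)/(ρ₁(1−ρ*)) = 0.64·0.62 / (0.38·0.36) = 2.901.
Smallest integer k = 3.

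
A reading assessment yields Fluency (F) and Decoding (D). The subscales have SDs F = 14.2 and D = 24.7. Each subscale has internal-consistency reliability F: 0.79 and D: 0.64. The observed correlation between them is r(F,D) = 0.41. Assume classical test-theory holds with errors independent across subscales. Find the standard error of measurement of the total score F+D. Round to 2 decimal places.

16.19

Var(total) = 811.73 + 287.607 = 1099.34.
True-score variance = 549.753 + 287.607 = 837.36, so reliability = 0.7617.
Error variance = 1099.34 − 837.36 = 261.977; SEM = √261.977 = 16.19.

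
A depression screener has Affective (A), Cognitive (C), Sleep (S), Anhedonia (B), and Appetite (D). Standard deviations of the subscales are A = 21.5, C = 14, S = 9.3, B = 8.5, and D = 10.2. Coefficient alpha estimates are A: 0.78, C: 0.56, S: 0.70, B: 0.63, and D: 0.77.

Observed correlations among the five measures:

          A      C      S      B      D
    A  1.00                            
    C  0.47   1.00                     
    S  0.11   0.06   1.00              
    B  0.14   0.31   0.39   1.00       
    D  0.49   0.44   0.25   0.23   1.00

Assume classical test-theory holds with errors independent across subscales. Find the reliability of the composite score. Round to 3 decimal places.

Var(A+C+S+B+D) = 21.5² + 14² + 9.3² + 8.5² + 10.2² + 2·[21.5·14·0.47 + 21.5·9.3·0.11 + 21.5·8.5·0.14 + 21.5·10.2·0.49 + 14·9.3·0.06 + 14·8.5·0.31 + 14·10.2·0.44 + 9.3·8.5·0.39 + 9.3·10.2·0.25 + 8.5·10.2·0.23] = 921.03 + 957.052 = 1878.08.
With uncorrelated errors the cross-covariances are all true-score covariance, so they carry over unchanged; only the diagonal terms shrink to ρᵢσᵢ².
True-score variance = [21.5²·0.78 + 14²·0.56 + 9.3²·0.70 + 8.5²·0.63 + 10.2²·0.77] + 957.052 = 656.486 + 957.052 = 1613.54.
Reliability = 1613.54 / 1878.08 = 0.859.

0.859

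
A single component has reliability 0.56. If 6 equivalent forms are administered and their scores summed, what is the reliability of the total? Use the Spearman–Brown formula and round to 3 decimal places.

ρ_k = kρ / (1 + (k−1)ρ) = 6·0.56 / (1 + 5·0.56) = 3.360 / 3.800 = 0.884.

0.884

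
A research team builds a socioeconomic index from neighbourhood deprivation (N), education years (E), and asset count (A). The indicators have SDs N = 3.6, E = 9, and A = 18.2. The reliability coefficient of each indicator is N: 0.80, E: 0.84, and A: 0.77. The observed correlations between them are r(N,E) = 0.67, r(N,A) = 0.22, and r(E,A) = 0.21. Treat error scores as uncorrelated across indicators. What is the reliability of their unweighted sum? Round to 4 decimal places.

Var(N+E+A) = 3.6² + 9² + 18.2² + 2·[3.6·9·0.67 + 3.6·18.2·0.22 + 9·18.2·0.21] = 425.2 + 141.041 = 566.241.
With uncorrelated errors the cross-covariances are all true-score covariance, so they carry over unchanged; only the diagonal terms shrink to ρᵢσᵢ².
True-score variance = [3.6²·0.80 + 9²·0.84 + 18.2²·0.77] + 141.041 = 333.463 + 141.041 = 474.504.
Reliability = 474.504 / 566.241 = 0.8380.

0.8380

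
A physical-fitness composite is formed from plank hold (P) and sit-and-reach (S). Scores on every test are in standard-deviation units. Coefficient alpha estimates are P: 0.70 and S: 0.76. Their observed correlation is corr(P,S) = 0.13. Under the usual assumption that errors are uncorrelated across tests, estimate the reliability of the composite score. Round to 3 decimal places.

Var(P+S) = 2 + 2·[0.13] = 2 + 0.26 = 2.26.
Under uncorrelated errors the observed covariances equal the true-score covariances, so only the own-variance terms attenuate.
True-score variance = [0.70 + 0.76] + 0.26 = 1.46 + 0.26 = 1.72.
Reliability = 1.72 / 2.26 = 0.761.

0.761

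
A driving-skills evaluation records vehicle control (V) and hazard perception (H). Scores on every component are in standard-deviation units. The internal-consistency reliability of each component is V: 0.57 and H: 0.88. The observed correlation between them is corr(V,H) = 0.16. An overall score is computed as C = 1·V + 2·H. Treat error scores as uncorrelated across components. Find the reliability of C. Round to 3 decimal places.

0.839

Var(C) = 1 + 2² + 2·[2·0.16] = 5 + 0.64 = 5.64.
With uncorrelated errors the cross-covariances are all true-score covariance, so they carry over unchanged; only the diagonal terms shrink to ρᵢσᵢ².
True-score variance = [0.57 + 2²·0.88] + 0.64 = 4.09 + 0.64 = 4.73.
Reliability = 4.73 / 5.64 = 0.839.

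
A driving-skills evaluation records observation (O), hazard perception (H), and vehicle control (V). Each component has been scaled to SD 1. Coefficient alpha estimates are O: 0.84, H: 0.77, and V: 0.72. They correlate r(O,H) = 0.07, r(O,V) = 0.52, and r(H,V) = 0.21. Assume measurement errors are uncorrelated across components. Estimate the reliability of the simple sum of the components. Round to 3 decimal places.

0.854

Var(O+H+V) = 3 + 2·[0.07 + 0.52 + 0.21] = 3 + 1.6 = 4.6.
Under uncorrelated errors the observed covariances equal the true-score covariances, so only the own-variance terms attenuate.
True-score variance = [0.84 + 0.77 + 0.72] + 1.6 = 2.33 + 1.6 = 3.93.
Reliability = 3.93 / 4.6 = 0.854.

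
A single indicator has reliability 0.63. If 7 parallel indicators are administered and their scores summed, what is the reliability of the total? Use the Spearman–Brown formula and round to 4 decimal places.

ρ_k = kρ / (1 + (k−1)ρ) = 7·0.63 / (1 + 6·0.63) = 4.410 / 4.780 = 0.9226.

0.9226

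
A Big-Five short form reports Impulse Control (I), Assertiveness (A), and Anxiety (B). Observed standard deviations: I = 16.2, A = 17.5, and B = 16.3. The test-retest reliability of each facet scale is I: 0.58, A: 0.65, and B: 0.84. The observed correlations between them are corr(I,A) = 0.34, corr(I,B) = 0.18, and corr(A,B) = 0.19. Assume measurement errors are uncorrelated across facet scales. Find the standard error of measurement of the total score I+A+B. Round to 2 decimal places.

16.12

Var(total) = 834.38 + 396.237 = 1230.62.
True-score variance = 574.457 + 396.237 = 970.694, so reliability = 0.7888.
Error variance = 1230.62 − 970.694 = 259.923; SEM = √259.923 = 16.12.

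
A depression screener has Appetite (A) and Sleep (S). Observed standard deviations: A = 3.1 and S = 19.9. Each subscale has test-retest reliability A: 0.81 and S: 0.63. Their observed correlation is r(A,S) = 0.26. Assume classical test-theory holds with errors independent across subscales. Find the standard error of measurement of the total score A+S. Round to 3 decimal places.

Var(total) = 405.62 + 32.0788 = 437.699.
True-score variance = 257.27 + 32.0788 = 289.349, so reliability = 0.6611.
Error variance = 437.699 − 289.349 = 148.35; SEM = √148.35 = 12.180.

12.180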